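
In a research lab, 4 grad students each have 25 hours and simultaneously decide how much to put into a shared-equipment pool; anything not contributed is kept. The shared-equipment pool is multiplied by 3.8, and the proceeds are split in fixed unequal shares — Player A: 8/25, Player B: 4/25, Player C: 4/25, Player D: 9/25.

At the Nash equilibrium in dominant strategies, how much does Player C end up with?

A player with share s gets back 3.8·s per unit contributed, so full contribution is dominant for anyone with s > 1/3.8 = 0.2632 and zero contribution is dominant for anyone below.
Player A and Player D are above the threshold, contributing 25 each; the remaining 2 contribute 0. Total contributed: 50.
Player C keeps 25 and receives 3.8 × 50 × 4/25 = 30.40 from the shared-equipment pool, for a payoff of 55.40.

55.40 hours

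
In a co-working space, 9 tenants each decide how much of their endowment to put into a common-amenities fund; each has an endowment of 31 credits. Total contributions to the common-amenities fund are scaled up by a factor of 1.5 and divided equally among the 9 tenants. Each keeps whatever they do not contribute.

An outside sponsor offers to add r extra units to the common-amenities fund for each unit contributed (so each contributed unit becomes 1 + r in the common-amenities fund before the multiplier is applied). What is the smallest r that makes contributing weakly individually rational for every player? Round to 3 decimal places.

With matching at rate r, one contributed unit becomes (1 + r) in the common-amenities fund and returns 1.5 × (1 + r) / 9 to the contributor.
Setting this equal to 1: 1 + r = 9/1.5 = 6.0000.
So the minimum matching rate is r = 6.0000 − 1 = 5.000.

5.000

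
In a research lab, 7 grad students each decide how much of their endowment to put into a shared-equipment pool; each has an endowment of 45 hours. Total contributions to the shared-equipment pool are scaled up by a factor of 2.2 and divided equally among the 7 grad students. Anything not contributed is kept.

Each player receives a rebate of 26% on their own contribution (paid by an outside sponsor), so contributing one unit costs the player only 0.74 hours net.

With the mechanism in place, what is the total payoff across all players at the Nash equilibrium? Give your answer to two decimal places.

315.00 hours

Even with the mechanism, each unit contributed returns only (2.2/7) / 0.74 = 0.4247 per unit of net cost, so contributing nothing is still dominant.
Everyone keeps their endowment and the group total is 7 × 45 = 315.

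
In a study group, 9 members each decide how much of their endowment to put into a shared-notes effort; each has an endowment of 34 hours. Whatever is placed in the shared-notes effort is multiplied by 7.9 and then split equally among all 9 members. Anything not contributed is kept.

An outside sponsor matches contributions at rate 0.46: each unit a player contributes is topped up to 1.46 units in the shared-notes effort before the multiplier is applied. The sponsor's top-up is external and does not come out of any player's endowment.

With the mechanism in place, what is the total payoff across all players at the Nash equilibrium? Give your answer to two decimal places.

3529.40 hours

Under the mechanism each unit contributed yields 7.9 × 1.46 / 9 = 1.2816 back to its contributor per unit of net cost, which exceeds 1, making full contribution the dominant choice for everyone.
At the Nash equilibrium everyone contributes 34. Group total payoff = 7.9 × 1.46 × 306 = 3529.40.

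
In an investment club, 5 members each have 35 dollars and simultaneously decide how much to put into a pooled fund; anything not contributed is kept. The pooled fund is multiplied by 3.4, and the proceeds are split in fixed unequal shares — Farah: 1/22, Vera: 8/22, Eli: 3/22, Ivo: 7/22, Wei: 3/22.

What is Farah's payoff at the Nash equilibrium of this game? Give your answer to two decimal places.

Player j's private return per contributed unit is 3.4 × (j's share). Contributing is weakly dominant for j when that share is at least 1/3.4 = 0.2941, and contributing 0 is dominant otherwise.
The shares above 0.2941 belong to Vera and Ivo, contributing 35 each; the remaining 3 contribute 0. Total contributed: 70.
Farah keeps 35 and receives 3.4 × 70 × 1/22 = 10.82 from the pooled fund, for a payoff of 45.82.

45.82 dollars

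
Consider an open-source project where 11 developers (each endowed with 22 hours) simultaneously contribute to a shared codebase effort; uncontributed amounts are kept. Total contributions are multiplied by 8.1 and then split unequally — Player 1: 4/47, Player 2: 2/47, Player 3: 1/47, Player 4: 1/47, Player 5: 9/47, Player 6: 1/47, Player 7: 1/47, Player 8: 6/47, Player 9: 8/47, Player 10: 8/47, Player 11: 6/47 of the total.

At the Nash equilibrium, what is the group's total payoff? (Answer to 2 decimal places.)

1023.00 hours

Each unit j contributes comes back to j as 8.1 × (j's share), so j prefers to contribute only if that share exceeds 1/8.1 = 0.1235; otherwise keeping the unit dominates.
The shares above 0.1235 belong to Player 5, Player 8, Player 9, Player 10 and Player 11, contributing 22 each; the remaining 6 contribute 0. Total contributed: 110.
The shared codebase effort pays out 8.1 × 110 = 891.00 in total (split across the unequal shares, but the aggregate is all that matters for the group sum).
The 6 free-riders keep 22 each, adding 132. Group total = 132 + 891.00 = 1023.00.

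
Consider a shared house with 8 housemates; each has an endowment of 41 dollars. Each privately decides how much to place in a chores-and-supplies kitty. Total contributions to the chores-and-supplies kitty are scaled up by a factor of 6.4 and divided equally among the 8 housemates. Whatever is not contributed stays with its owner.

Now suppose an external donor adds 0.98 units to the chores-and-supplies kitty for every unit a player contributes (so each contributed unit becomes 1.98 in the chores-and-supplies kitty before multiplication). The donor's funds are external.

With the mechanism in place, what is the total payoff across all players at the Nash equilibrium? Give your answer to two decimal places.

With the mechanism, a contributed unit returns 6.4 × 1.98 / 8 = 1.5840 per unit of net cost to the contributor — now above 1 — so contributing fully is weakly dominant for every player.
So the Nash equilibrium is full contribution by all 8; the group earns 6.4 × 1.98 × 328 = 4156.42.

4156.42 dollars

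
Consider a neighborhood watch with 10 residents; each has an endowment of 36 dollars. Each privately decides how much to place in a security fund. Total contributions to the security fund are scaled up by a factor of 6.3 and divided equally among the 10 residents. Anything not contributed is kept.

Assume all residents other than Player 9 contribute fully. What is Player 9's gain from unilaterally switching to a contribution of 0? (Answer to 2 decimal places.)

Switching from a contribution of 36 to 0 lets Player 9 keep an extra 36 dollars, but lowers the security fund by 36, which costs Player 9 their own share of that drop: 6.3/10 × 36 = 22.68.
Net gain = 36 − 22.68 = 13.32. The private return per contributed unit (0.6300) is below 1, so free-riding is indeed the best response regardless of what the others do.

13.32 dollars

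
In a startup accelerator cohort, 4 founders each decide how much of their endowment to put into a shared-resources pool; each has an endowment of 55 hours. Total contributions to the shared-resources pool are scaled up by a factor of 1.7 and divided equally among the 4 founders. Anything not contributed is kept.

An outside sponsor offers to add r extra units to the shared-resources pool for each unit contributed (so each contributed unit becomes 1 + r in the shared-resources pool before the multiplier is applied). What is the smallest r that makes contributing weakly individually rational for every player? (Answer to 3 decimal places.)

With matching at rate r, one contributed unit becomes (1 + r) in the shared-resources pool and returns 1.7 × (1 + r) / 4 to the contributor.
Setting this equal to 1: 1 + r = 4/1.7 = 2.3529.
So the minimum matching rate is r = 2.3529 − 1 = 1.353.

1.353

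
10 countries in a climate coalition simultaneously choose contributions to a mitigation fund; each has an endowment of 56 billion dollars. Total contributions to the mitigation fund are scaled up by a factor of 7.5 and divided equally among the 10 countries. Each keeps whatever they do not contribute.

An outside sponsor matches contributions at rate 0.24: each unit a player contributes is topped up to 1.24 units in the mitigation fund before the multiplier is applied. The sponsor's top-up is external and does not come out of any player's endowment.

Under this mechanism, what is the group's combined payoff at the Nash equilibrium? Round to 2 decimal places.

The effective private return is 7.5 × 1.24 / 10 = 0.9300, which is still under 1, so the mechanism doesn't change anyone's dominant strategy: zero contribution.
At the Nash equilibrium no one contributes; group total payoff = 10 × 56 = 560.

560.00 billion dollars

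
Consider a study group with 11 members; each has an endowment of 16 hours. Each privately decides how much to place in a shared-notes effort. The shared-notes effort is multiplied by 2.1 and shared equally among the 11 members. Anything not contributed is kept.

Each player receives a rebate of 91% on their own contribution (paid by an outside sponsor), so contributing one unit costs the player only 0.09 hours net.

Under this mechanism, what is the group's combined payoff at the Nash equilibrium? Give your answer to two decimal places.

Under the mechanism each unit contributed yields (2.1/11) / 0.09 = 2.1212 back to its contributor per unit of net cost, which exceeds 1, making full contribution the dominant choice for everyone.
At the Nash equilibrium everyone contributes 16. Group total payoff = 11 × (16 × 0.91 + 2.1 × 16) = 529.76.

529.76 hours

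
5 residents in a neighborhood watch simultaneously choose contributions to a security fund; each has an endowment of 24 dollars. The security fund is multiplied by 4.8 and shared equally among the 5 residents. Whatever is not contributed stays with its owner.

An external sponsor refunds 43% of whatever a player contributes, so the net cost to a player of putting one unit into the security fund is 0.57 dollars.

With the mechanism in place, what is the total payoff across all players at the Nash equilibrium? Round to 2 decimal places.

627.60 dollars

With the mechanism, a contributed unit returns (4.8/5) / 0.57 = 1.6842 per unit of net cost to the contributor — now above 1 — so contributing fully is weakly dominant for every player.
So the Nash equilibrium is full contribution by all 5; the group earns 5 × (24 × 0.43 + 4.8 × 24) = 627.60.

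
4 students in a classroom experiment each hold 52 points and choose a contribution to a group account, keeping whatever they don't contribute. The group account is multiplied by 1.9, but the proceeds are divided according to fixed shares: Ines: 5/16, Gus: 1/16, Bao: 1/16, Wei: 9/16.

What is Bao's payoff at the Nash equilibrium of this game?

For player j, contributing a unit is worthwhile iff 1.9 × (j's share) ≥ 1, i.e. iff j's share is at least 0.5263.
Wei alone (share 9/16) is above the threshold, contributing 52; the remaining 3 contribute 0. Total contributed: 52.
Bao keeps 52 and receives 1.9 × 52 × 1/16 = 6.18 from the group account, for a payoff of 58.18.

58.18 points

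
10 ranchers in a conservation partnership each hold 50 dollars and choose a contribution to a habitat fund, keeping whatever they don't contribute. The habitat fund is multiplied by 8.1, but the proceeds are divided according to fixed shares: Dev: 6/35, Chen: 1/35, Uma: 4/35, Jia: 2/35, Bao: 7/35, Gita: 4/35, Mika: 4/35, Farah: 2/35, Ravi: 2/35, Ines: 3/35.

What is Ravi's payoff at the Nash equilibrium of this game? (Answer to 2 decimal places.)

96.29 dollars

Each unit j contributes comes back to j as 8.1 × (j's share), so j prefers to contribute only if that share exceeds 1/8.1 = 0.1235; otherwise keeping the unit dominates.
The shares above 0.1235 belong to Dev and Bao, contributing 50 each; the remaining 8 contribute 0. Total contributed: 100.
Ravi keeps 50 and receives 8.1 × 100 × 2/35 = 46.29 from the habitat fund, for a payoff of 96.29.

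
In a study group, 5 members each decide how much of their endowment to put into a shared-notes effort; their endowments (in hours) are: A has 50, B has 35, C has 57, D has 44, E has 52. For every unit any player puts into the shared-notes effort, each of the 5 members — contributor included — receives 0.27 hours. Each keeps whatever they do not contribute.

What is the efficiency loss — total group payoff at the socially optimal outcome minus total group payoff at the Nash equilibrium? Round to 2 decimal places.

The private return per contributed unit is 0.27 < 1 for everyone, so the Nash equilibrium is zero contribution and the group total is Σ E_j = 50 + 35 + 57 + 44 + 52 = 238.
Each contributed unit returns 1.350 to the group, so the social optimum is full contribution by everyone: group total = 1.350 × 238 = 321.30.
Efficiency loss = (1.350 − 1) × 238 = 83.30.

83.30 hours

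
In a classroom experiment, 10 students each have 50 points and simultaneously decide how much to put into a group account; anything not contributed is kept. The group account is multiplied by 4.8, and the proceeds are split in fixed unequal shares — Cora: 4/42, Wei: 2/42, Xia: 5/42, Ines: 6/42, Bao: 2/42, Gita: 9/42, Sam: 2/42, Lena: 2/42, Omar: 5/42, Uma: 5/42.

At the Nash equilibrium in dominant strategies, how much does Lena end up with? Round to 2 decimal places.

61.43 points

For player j, contributing a unit is worthwhile iff 4.8 × (j's share) ≥ 1, i.e. iff j's share is at least 0.2083.
The only share above 0.2083 is Gita's 9/42, contributing 50; the remaining 9 contribute 0. Total contributed: 50.
Lena keeps 50 and receives 4.8 × 50 × 2/42 = 11.43 from the group account, for a payoff of 61.43.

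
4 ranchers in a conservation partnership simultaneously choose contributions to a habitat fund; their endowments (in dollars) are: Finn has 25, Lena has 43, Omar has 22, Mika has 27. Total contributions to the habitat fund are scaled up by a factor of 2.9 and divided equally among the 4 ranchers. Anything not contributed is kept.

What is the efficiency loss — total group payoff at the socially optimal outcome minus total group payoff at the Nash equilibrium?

The private return per contributed unit is 2.9/4 = 0.7250 < 1 for every player regardless of endowment, so the Nash equilibrium is zero contribution and the group total is Σ E_j = 25 + 43 + 22 + 27 = 117.
Each contributed unit returns 2.900 to the group, so the social optimum is full contribution by everyone: group total = 2.900 × 117 = 339.30.
Efficiency loss = (2.900 − 1) × 117 = 222.30.

222.30 dollars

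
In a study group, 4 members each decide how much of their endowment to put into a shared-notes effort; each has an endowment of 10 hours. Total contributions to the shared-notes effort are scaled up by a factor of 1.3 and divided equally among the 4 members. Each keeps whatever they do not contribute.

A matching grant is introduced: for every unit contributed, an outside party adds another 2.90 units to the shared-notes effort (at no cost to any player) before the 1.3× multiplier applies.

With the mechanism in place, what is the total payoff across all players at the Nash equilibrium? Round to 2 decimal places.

202.80 hours

With the mechanism, a contributed unit returns 1.3 × 3.90 / 4 = 1.2675 per unit of net cost to the contributor — now above 1 — so contributing fully is weakly dominant for every player.
So the Nash equilibrium is full contribution by all 4; the group earns 1.3 × 3.90 × 40 = 202.80.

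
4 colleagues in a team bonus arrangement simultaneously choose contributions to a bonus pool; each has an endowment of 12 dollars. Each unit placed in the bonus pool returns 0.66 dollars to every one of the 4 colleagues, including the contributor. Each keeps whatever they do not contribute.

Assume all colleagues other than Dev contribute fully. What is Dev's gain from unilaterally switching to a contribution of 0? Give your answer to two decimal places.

4.08 dollars

Switching from a contribution of 12 to 0 lets Dev keep an extra 12 dollars, but lowers the bonus pool by 12, which costs Dev their own share of that drop: 0.66 × 12 = 7.92.
Net gain = 12 − 7.92 = 4.08. The private return per contributed unit (0.66) is below 1, so free-riding is indeed the best response regardless of what the others do.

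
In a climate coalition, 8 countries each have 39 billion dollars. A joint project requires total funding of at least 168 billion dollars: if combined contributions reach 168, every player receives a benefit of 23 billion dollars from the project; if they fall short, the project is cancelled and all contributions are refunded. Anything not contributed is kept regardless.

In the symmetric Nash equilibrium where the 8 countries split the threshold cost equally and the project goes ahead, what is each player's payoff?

41 billion dollars

Equal share of the threshold: 168/8 = 21.
At this profile no one gains by cutting their contribution: any cut drops the total below 168, the project is cancelled, contributions are refunded, and the deviator ends with 39, which is less than 39 − 21 + 23 = 41. Contributing more than 21 just wastes the excess. So contributing exactly 21 is a best response.
Each player's payoff: 39 − 21 + 23 = 41.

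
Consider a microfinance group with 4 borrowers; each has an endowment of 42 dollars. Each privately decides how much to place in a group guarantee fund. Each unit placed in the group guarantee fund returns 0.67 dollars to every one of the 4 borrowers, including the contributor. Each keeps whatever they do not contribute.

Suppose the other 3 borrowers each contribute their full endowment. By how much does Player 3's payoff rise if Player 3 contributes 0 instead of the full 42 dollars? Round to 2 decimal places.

13.86 dollars

Switching from a contribution of 42 to 0 lets Player 3 keep an extra 42 dollars, but lowers the group guarantee fund by 42, which costs Player 3 their own share of that drop: 0.67 × 42 = 28.14.
Net gain = 42 − 28.14 = 13.86. The private return per contributed unit (0.67) is below 1, so free-riding is indeed the best response regardless of what the others do.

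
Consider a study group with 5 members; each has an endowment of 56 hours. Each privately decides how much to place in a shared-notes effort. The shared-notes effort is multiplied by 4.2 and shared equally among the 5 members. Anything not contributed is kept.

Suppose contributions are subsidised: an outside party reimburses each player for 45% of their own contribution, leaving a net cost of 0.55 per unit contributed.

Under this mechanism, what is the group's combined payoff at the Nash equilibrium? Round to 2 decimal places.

1302.00 hours

Under the mechanism each unit contributed yields (4.2/5) / 0.55 = 1.5273 back to its contributor per unit of net cost, which exceeds 1, making full contribution the dominant choice for everyone.
So the Nash equilibrium is full contribution by all 5; the group earns 5 × (56 × 0.45 + 4.2 × 56) = 1302.00.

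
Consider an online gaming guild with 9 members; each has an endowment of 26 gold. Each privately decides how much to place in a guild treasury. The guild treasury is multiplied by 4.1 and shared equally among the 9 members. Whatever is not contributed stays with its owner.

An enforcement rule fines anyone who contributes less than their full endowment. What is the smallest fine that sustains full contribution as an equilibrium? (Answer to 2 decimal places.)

14.16 gold

Given the others contribute fully, the best deviation is to contribute 0 (any partial contribution still incurs the fine and gives up units whose private return 0.4556 is below 1).
Deviating from 26 to 0 saves 26 gold but forfeits the deviator's share of the drop in the guild treasury: 4.1/9 × 26 = 11.84.
So the deviation gain is 26 − 11.84 = 14.16, and the fine must be at least 14.16 gold to wipe it out.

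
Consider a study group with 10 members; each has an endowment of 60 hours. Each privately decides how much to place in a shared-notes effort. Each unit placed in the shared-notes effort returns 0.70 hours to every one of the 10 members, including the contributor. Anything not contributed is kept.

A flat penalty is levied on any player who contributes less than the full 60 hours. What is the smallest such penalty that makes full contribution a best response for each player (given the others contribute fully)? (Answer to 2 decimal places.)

Given the others contribute fully, the best deviation is to contribute 0 (any partial contribution still incurs the fine and gives up units whose private return 0.70 is below 1).
Deviating from 60 to 0 saves 60 hours but forfeits the deviator's share of the drop in the shared-notes effort: 0.70 × 60 = 42.00.
So the deviation gain is 60 − 42.00 = 18.00, and the fine must be at least 18.00 hours to wipe it out.

18.00 hours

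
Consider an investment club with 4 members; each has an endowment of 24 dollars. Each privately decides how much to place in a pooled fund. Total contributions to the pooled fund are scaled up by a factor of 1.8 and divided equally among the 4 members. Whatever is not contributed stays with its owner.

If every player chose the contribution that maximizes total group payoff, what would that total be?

Each contributed unit returns 1.800 to the group as a whole (0.4500 to each of 4 players), which exceeds 1, so the social optimum is full contribution: group total = 1.800 × 96 = 172.80.

172.80 dollars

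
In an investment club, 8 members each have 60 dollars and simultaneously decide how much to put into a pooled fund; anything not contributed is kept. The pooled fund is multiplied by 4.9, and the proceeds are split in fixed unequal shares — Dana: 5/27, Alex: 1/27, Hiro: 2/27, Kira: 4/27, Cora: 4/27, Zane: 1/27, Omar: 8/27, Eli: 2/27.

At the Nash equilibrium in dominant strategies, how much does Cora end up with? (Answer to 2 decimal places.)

103.56 dollars

Player j's private return per contributed unit is 4.9 × (j's share). Contributing is weakly dominant for j when that share is at least 1/4.9 = 0.2041, and contributing 0 is dominant otherwise.
Omar alone (share 8/27) is above the threshold, contributing 60; the remaining 7 contribute 0. Total contributed: 60.
Cora keeps 60 and receives 4.9 × 60 × 4/27 = 43.56 from the pooled fund, for a payoff of 103.56.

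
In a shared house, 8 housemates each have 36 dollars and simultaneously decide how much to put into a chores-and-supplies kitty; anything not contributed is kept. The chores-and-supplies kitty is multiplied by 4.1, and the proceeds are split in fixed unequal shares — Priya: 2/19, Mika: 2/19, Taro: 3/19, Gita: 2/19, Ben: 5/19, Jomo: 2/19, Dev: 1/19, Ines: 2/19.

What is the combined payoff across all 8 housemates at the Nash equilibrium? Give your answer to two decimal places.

For player j, contributing a unit is worthwhile iff 4.1 × (j's share) ≥ 1, i.e. iff j's share is at least 0.2439.
Only Ben (5/19) clears that bar, contributing 36; the remaining 7 contribute 0. Total contributed: 36.
The chores-and-supplies kitty pays out 4.1 × 36 = 147.60 in total (split across the unequal shares, but the aggregate is all that matters for the group sum).
The 7 free-riders keep 36 each, adding 252. Group total = 252 + 147.60 = 399.60.

399.60 dollars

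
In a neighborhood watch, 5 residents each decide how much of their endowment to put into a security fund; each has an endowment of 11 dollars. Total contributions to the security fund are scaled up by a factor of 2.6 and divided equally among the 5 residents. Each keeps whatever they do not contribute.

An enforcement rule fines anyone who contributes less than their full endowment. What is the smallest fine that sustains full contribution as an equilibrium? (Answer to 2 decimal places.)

5.28 dollars

Given the others contribute fully, the best deviation is to contribute 0 (any partial contribution still incurs the fine and gives up units whose private return 0.5200 is below 1).
Deviating from 11 to 0 saves 11 dollars but forfeits the deviator's share of the drop in the security fund: 2.6/5 × 11 = 5.72.
So the deviation gain is 11 − 5.72 = 5.28, and the fine must be at least 5.28 dollars to wipe it out.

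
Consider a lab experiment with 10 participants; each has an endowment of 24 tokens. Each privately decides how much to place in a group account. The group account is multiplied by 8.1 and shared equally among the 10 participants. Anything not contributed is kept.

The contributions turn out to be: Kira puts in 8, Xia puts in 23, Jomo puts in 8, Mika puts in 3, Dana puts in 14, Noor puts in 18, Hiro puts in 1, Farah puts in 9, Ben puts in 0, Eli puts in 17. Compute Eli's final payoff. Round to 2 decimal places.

88.81 tokens

Total contributed: 8 + 23 + 8 + 3 + 14 + 18 + 1 + 9 + 0 + 17 = 101.
Each receives 8.1 × 101 / 10 = 81.81 from the group account.
Eli keeps 24 − 17 = 7, so Eli's payoff is 7 + 81.81 = 88.81.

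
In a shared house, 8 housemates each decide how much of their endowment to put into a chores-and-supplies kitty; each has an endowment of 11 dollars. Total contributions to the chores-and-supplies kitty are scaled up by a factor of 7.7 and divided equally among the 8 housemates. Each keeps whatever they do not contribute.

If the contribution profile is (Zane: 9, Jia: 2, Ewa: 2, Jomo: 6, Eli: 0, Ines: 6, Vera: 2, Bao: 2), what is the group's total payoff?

282.30 dollars

Total contributed: 9 + 2 + 2 + 6 + 0 + 6 + 2 + 2 = 29; total kept: 8 × 11 − 29 = 59.
The chores-and-supplies kitty pays out 7.7 × 29 = 223.30 in aggregate.
Group total = 59 + 223.30 = 282.30.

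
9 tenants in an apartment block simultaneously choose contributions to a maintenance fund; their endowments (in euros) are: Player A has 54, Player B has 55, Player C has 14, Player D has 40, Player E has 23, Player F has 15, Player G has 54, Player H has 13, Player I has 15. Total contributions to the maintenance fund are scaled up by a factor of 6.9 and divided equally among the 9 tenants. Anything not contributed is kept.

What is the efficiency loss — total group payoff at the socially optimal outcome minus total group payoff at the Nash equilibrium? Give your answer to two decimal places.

The private return per contributed unit is 6.9/9 = 0.7667 < 1 for every player regardless of endowment, so the Nash equilibrium is zero contribution and the group total is Σ E_j = 54 + 55 + 14 + 40 + 23 + 15 + 54 + 13 + 15 = 283.
Each contributed unit returns 6.900 to the group, so the social optimum is full contribution by everyone: group total = 6.900 × 283 = 1952.70.
Efficiency loss = (6.900 − 1) × 283 = 1669.70.

1669.70 euros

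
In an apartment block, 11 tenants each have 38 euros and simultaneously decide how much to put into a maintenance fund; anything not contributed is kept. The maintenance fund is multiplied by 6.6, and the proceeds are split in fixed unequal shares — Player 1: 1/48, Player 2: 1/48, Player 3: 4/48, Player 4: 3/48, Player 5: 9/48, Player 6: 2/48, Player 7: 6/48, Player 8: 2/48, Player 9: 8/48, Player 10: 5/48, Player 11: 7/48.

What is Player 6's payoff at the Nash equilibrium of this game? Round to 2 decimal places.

58.90 euros

Player j's private return per contributed unit is 6.6 × (j's share). Contributing is weakly dominant for j when that share is at least 1/6.6 = 0.1515, and contributing 0 is dominant otherwise.
Player 5 and Player 9 clear that bar, contributing 38 each; the remaining 9 contribute 0. Total contributed: 76.
Player 6 keeps 38 and receives 6.6 × 76 × 2/48 = 20.90 from the maintenance fund, for a payoff of 58.90.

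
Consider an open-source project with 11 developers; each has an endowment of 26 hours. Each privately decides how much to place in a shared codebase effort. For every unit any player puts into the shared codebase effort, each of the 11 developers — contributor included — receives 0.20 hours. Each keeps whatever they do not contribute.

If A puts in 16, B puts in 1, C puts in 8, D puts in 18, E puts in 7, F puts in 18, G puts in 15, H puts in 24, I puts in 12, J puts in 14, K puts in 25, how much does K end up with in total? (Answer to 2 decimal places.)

32.60 hours

Total contributed: 16 + 1 + 8 + 18 + 7 + 18 + 15 + 24 + 12 + 14 + 25 = 158.
Each receives 0.20 × 158 = 31.60 from the shared codebase effort.
K keeps 26 − 25 = 1, so K's payoff is 1 + 31.60 = 32.60.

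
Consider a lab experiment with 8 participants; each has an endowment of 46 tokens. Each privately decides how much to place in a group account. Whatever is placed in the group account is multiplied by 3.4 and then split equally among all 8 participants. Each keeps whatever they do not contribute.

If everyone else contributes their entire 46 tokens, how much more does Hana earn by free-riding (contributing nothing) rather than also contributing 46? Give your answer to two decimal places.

26.45 tokens

Switching from a contribution of 46 to 0 lets Hana keep an extra 46 tokens, but lowers the group account by 46, which costs Hana their own share of that drop: 3.4/8 × 46 = 19.55.
Net gain = 46 − 19.55 = 26.45. The private return per contributed unit (0.4250) is below 1, so free-riding is indeed the best response regardless of what the others do.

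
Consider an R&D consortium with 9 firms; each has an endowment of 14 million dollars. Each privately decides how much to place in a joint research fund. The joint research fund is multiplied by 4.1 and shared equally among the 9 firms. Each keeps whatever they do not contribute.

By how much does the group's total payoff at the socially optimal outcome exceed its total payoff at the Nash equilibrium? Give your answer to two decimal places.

390.60 million dollars

Each contributed unit returns 4.1/9 = 0.4556 to its contributor — below 1 — so contributing 0 is dominant for every player. At the Nash equilibrium everyone keeps their 14, and the group total is 9 × 14 = 126.
Each contributed unit returns 4.100 to the group as a whole (0.4556 to each of 9 players), which exceeds 1, so the social optimum is full contribution: group total = 4.100 × 126 = 516.60.
Efficiency loss = 516.60 − 126 = 390.60.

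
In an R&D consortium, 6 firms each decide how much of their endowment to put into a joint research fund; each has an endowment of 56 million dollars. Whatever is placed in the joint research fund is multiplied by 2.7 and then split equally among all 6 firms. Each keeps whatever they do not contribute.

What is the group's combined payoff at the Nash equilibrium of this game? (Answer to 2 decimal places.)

Each contributed unit returns 2.7/6 = 0.4500 to its contributor — below 1 — so contributing 0 is dominant for every player. At the Nash equilibrium everyone keeps their 56, and the group total is 6 × 56 = 336.

336.00 million dollars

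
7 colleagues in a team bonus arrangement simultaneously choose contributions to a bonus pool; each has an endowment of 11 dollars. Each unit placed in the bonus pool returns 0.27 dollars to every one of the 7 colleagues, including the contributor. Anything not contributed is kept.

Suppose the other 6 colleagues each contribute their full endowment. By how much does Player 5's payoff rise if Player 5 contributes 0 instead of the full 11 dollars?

Switching from a contribution of 11 to 0 lets Player 5 keep an extra 11 dollars, but lowers the bonus pool by 11, which costs Player 5 their own share of that drop: 0.27 × 11 = 2.97.
Net gain = 11 − 2.97 = 8.03. The private return per contributed unit (0.27) is below 1, so free-riding is indeed the best response regardless of what the others do.

8.03 dollars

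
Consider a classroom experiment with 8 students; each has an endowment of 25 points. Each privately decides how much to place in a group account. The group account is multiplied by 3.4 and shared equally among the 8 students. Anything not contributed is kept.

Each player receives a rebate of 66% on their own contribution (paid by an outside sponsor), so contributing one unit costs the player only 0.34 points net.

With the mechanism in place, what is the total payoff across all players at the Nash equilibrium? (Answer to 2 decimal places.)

812.00 points

Under the mechanism each unit contributed yields (3.4/8) / 0.34 = 1.2500 back to its contributor per unit of net cost, which exceeds 1, making full contribution the dominant choice for everyone.
At the Nash equilibrium everyone contributes 25. Group total payoff = 8 × (25 × 0.66 + 3.4 × 25) = 812.00.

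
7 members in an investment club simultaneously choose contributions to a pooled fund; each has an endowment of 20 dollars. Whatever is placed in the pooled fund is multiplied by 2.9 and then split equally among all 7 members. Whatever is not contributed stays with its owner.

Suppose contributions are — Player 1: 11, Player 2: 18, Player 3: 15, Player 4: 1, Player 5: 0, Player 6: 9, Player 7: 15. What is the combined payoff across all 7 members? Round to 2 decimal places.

Total contributed: 11 + 18 + 15 + 1 + 0 + 9 + 15 = 69; total kept: 7 × 20 − 69 = 71.
The pooled fund pays out 2.9 × 69 = 200.10 in aggregate.
Group total = 71 + 200.10 = 271.10.

271.10 dollars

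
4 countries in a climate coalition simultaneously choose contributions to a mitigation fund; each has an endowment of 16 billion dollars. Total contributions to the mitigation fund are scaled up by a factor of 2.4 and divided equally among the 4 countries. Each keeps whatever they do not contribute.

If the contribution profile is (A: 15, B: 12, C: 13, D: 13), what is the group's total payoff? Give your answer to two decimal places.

Total contributed: 15 + 12 + 13 + 13 = 53; total kept: 4 × 16 − 53 = 11.
The mitigation fund pays out 2.4 × 53 = 127.20 in aggregate.
Group total = 11 + 127.20 = 138.20.

138.20 billion dollars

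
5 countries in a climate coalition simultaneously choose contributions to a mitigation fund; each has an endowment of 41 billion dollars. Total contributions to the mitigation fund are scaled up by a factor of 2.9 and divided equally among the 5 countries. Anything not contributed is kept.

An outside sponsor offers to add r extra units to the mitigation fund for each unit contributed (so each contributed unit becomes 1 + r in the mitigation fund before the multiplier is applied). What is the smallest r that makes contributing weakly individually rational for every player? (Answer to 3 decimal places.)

0.724

With matching at rate r, one contributed unit becomes (1 + r) in the mitigation fund and returns 2.9 × (1 + r) / 5 to the contributor.
Setting this equal to 1: 1 + r = 5/2.9 = 1.7241.
So the minimum matching rate is r = 1.7241 − 1 = 0.724.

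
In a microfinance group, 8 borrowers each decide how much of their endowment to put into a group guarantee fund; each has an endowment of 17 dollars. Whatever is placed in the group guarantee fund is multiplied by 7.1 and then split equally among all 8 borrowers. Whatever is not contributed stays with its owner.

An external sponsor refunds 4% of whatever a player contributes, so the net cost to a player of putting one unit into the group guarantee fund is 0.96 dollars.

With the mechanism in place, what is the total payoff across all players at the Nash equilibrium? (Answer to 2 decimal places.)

136.00 dollars

With the mechanism, a contributed unit returns (7.1/8) / 0.96 = 0.9245 per unit of net cost — still below 1 — so contributing 0 remains dominant for every player.
At the Nash equilibrium no one contributes; group total payoff = 8 × 17 = 136.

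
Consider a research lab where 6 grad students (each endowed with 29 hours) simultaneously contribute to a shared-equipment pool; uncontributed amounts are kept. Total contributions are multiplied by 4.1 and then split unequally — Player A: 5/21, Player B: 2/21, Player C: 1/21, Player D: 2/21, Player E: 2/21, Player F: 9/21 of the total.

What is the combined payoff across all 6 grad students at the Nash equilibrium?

263.90 hours

For player j, contributing a unit is worthwhile iff 4.1 × (j's share) ≥ 1, i.e. iff j's share is at least 0.2439.
Only Player F (9/21) clears that bar, contributing 29; the remaining 5 contribute 0. Total contributed: 29.
The shared-equipment pool pays out 4.1 × 29 = 118.90 in total (split across the unequal shares, but the aggregate is all that matters for the group sum).
The 5 free-riders keep 29 each, adding 145. Group total = 145 + 118.90 = 263.90.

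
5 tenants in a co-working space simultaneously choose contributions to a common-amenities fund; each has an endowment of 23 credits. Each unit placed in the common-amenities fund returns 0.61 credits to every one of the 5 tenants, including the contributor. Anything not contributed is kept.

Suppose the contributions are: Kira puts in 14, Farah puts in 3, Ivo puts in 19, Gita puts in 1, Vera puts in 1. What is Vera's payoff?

Total contributed: 14 + 3 + 19 + 1 + 1 = 38.
Each receives 0.61 × 38 = 23.18 from the common-amenities fund.
Vera keeps 23 − 1 = 22, so Vera's payoff is 22 + 23.18 = 45.18.

45.18 credits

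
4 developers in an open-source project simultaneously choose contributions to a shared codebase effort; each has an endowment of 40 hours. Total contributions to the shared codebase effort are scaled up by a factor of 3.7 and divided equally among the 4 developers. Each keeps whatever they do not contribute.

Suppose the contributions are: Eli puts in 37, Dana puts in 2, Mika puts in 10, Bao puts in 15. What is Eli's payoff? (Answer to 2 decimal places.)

Total contributed: 37 + 2 + 10 + 15 = 64.
Each receives 3.7 × 64 / 4 = 59.20 from the shared codebase effort.
Eli keeps 40 − 37 = 3, so Eli's payoff is 3 + 59.20 = 62.20.

62.20 hours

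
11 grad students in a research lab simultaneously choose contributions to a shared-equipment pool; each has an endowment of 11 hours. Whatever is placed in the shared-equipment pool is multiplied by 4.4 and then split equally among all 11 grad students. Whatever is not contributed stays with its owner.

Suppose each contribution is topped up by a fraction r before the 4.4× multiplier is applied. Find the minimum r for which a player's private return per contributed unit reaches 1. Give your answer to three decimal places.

1.500

With matching at rate r, one contributed unit becomes (1 + r) in the shared-equipment pool and returns 4.4 × (1 + r) / 11 to the contributor.
Setting this equal to 1: 1 + r = 11/4.4 = 2.5000.
So the minimum matching rate is r = 2.5000 − 1 = 1.500.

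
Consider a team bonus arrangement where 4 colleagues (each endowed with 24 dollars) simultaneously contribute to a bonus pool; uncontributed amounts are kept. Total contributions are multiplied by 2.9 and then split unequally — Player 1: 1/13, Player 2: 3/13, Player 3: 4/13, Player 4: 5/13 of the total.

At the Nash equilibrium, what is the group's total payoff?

For player j, contributing a unit is worthwhile iff 2.9 × (j's share) ≥ 1, i.e. iff j's share is at least 0.3448.
The only share above 0.3448 is Player 4's 5/13, contributing 24; the remaining 3 contribute 0. Total contributed: 24.
The bonus pool pays out 2.9 × 24 = 69.60 in total (split across the unequal shares, but the aggregate is all that matters for the group sum).
The 3 free-riders keep 24 each, adding 72. Group total = 72 + 69.60 = 141.60.

141.60 dollars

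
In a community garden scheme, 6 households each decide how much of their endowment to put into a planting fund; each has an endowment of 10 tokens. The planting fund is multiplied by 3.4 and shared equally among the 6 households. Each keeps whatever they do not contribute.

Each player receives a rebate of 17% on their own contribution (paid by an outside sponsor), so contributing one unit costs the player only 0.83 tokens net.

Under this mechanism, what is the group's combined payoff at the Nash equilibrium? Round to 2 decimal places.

60.00 tokens

With the mechanism, a contributed unit returns (3.4/6) / 0.83 = 0.6827 per unit of net cost — still below 1 — so contributing 0 remains dominant for every player.
At the Nash equilibrium no one contributes; group total payoff = 6 × 10 = 60.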